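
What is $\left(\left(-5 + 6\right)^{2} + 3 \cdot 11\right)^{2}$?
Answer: $1156$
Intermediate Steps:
$\left(\left(-5 + 6\right)^{2} + 3 \cdot 11\right)^{2} = \left(1^{2} + 33\right)^{2} = \left(1 + 33\right)^{2} = 34^{2} = 1156$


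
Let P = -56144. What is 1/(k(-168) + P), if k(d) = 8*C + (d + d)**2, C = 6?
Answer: 1/56800 ≈ 1.7606e-5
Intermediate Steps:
k(d) = 48 + 4*d**2 (k(d) = 8*6 + (d + d)**2 = 48 + (2*d)**2 = 48 + 4*d**2)
1/(k(-168) + P) = 1/((48 + 4*(-168)**2) - 56144) = 1/((48 + 4*28224) - 56144) = 1/((48 + 112896) - 56144) = 1/(112944 - 56144) = 1/56800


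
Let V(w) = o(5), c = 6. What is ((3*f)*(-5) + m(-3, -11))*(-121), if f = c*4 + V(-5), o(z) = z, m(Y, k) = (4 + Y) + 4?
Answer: 52030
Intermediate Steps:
m(Y, k) = 8 + Y
V(w) = 5
f = 29 (f = 6*4 + 5 = 24 + 5 = 29)
((3*f)*(-5) + m(-3, -11))*(-121) = ((3*29)*(-5) + (8 - 3))*(-121) = (87*(-5) + 5)*(-121) = (-435 + 5)*(-121) = -430*(-121) = 52030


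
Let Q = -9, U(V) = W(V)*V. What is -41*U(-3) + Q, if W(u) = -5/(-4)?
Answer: 579/4 ≈ 144.75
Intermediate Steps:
W(u) = 5/4 (W(u) = -5*(-¼) = 5/4)
U(V) = 5*V/4
-41*U(-3) + Q = -205*(-3)/4 - 9 = -41*(-15/4) - 9 = 615/4 - 9 = 579/4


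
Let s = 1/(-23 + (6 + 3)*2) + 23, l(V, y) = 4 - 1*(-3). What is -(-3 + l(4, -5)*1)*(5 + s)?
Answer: -556/5 ≈ -111.20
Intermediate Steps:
l(V, y) = 7 (l(V, y) = 4 + 3 = 7)
s = 114/5 (s = 1/(-23 + 9*2) + 23 = 1/(-23 + 18) + 23 = 1/(-5) + 23 = -⅕ + 23 = 114/5 ≈ 22.800)
-(-3 + l(4, -5)*1)*(5 + s) = -(-3 + 7*1)*(5 + 114/5) = -(-3 + 7)*139/5 = -4*139/5 = -1*556/5 = -556/5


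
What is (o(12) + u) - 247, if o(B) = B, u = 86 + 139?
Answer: -10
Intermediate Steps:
u = 225
(o(12) + u) - 247 = (12 + 225) - 247 = 237 - 247 = -10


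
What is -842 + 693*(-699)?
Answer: -485249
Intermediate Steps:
-842 + 693*(-699) = -842 - 484407 = -485249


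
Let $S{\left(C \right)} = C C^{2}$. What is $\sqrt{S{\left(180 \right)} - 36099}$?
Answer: $3 \sqrt{643989} \approx 2407.5$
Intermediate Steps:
$S{\left(C \right)} = C^{3}$
$\sqrt{S{\left(180 \right)} - 36099} = \sqrt{180^{3} - 36099} = \sqrt{5832000 - 36099} = \sqrt{5795901} = 3 \sqrt{643989}$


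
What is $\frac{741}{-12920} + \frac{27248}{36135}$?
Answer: $\frac{684775}{982872} \approx 0.69671$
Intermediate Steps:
$\frac{741}{-12920} + \frac{27248}{36135} = 741 \left(- \frac{1}{12920}\right) + 27248 \cdot \frac{1}{36135} = - \frac{39}{680} + \frac{27248}{36135} = \frac{684775}{982872}$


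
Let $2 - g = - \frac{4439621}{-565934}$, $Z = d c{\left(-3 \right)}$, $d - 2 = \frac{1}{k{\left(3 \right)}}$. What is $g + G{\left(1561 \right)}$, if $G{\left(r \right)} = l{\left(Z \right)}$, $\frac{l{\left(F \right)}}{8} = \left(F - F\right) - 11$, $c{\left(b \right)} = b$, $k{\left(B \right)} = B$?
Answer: $- \frac{53109945}{565934} \approx -93.845$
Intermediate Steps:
$d = \frac{7}{3}$ ($d = 2 + \frac{1}{3} = \frac{7}{3} \approx 2.3333$)
$Z = -7$ ($Z = \frac{7}{3} \left(-3\right) = -7$)
$g = - \frac{3307753}{565934}$ ($g = 2 - - \frac{4439621}{-565934} = 2 - \left(-4439621\right) \left(- \frac{1}{565934}\right) = 2 - \frac{4439621}{565934} = - \frac{3307753}{565934} \approx -5.8448$)
$l{\left(F \right)} = -88$ ($l{\left(F \right)} = 8 \left(\left(F - F\right) - 11\right) = 8 \left(0 - 11\right) = 8 \left(-11\right) = -88$)
$G{\left(r \right)} = -88$
$g + G{\left(1561 \right)} = - \frac{3307753}{565934} - 88 = - \frac{53109945}{565934}$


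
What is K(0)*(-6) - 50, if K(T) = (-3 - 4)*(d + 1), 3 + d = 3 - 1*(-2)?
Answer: 76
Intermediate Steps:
d = 2 (d = -3 + (3 - 1*(-2)) = -3 + (3 + 2) = -3 + 5 = 2)
K(T) = -21 (K(T) = (-3 - 4)*(2 + 1) = -7*3 = -21)
K(0)*(-6) - 50 = -21*(-6) - 50 = 126 - 50 = 76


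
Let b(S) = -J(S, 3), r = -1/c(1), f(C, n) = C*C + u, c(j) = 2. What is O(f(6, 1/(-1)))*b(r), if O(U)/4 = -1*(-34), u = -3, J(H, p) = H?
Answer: 68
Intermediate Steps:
f(C, n) = -3 + C² (f(C, n) = C*C - 3 = C² - 3 = -3 + C²)
O(U) = 136 (O(U) = 4*(-1*(-34)) = 4*34 = 136)
r = -½ (r = -1/2 = -1*½ = -½ ≈ -0.50000)
b(S) = -S
O(f(6, 1/(-1)))*b(r) = 136*(-1*(-½)) = 136*(½) = 68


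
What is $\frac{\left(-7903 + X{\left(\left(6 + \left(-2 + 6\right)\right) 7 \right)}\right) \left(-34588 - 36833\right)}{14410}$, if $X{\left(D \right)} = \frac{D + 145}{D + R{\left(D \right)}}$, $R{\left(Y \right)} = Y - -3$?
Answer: $\frac{40349793897}{1030315} \approx 39163.0$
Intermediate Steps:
$R{\left(Y \right)} = 3 + Y$ ($R{\left(Y \right)} = Y + 3 = 3 + Y$)
$X{\left(D \right)} = \frac{145 + D}{3 + 2 D}$ ($X{\left(D \right)} = \frac{D + 145}{D + \left(3 + D\right)} = \frac{145 + D}{3 + 2 D}$)
$\frac{\left(-7903 + X{\left(\left(6 + \left(-2 + 6\right)\right) 7 \right)}\right) \left(-34588 - 36833\right)}{14410} = \frac{\left(-7903 + \frac{145 + \left(6 + \left(-2 + 6\right)\right) 7}{3 + 2 \left(6 + \left(-2 + 6\right)\right) 7}\right) \left(-34588 - 36833\right)}{14410} = \left(-7903 + \frac{145 + \left(6 + 4\right) 7}{3 + 2 \left(6 + 4\right) 7}\right) \left(-71421\right) \frac{1}{14410} = \left(-7903 + \frac{145 + 10 \cdot 7}{3 + 2 \cdot 10 \cdot 7}\right) \left(-71421\right) \frac{1}{14410} = \left(-7903 + \frac{145 + 70}{3 + 2 \cdot 70}\right) \left(-71421\right) \frac{1}{14410} = \left(-7903 + \frac{1}{3 + 140} \cdot 215\right) \left(-71421\right) \frac{1}{14410} = \left(-7903 + \frac{1}{143} \cdot 215\right) \left(-71421\right) \frac{1}{14410} = \left(-7903 + \frac{215}{143}\right) \left(-71421\right) \frac{1}{14410} = \left(- \frac{1129914}{143}\right) \left(-71421\right) \frac{1}{14410} = \frac{80699587794}{143} \cdot \frac{1}{14410} = \frac{40349793897}{1030315}$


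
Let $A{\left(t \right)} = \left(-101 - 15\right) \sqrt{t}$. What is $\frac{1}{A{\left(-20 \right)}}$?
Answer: $\frac{i \sqrt{5}}{1160} \approx 0.0019276 i$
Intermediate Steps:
$A{\left(t \right)} = - 116 \sqrt{t}$
$\frac{1}{A{\left(-20 \right)}} = \frac{1}{\left(-116\right) \sqrt{-20}} = \frac{1}{\left(-116\right) 2 i \sqrt{5}} = \frac{1}{\left(-232\right) i \sqrt{5}} = \frac{i \sqrt{5}}{1160}$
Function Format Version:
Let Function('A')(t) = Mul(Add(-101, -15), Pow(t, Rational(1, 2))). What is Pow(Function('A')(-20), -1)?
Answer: Mul(Rational(1, 1160), I, Pow(5, Rational(1, 2))) ≈ Mul(0.0019276, I)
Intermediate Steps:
Function('A')(t) = Mul(-116, Pow(t, Rational(1, 2)))
Pow(Function('A')(-20), -1) = Pow(Mul(-116, Pow(-20, Rational(1, 2))), -1) = Pow(Mul(-116, Mul(2, I, Pow(5, Rational(1, 2)))), -1) = Pow(Mul(-232, I, Pow(5, Rational(1, 2))), -1) = Mul(Rational(1, 1160), I, Pow(5, Rational(1, 2)))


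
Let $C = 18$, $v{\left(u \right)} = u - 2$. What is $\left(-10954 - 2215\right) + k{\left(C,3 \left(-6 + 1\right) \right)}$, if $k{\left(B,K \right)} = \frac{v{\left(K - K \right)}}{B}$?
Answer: $- \frac{118522}{9} \approx -13169.0$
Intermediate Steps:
$v{\left(u \right)} = -2 + u$
$k{\left(B,K \right)} = - \frac{2}{B}$ ($k{\left(B,K \right)} = \frac{-2 + \left(K - K\right)}{B} = \frac{-2 + 0}{B} = - \frac{2}{B}$)
$\left(-10954 - 2215\right) + k{\left(C,3 \left(-6 + 1\right) \right)} = \left(-10954 - 2215\right) - \frac{2}{18} = -13169 - \frac{1}{9} = - \frac{118522}{9}$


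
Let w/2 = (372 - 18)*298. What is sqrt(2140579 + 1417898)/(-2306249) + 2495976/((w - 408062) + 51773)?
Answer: -831992/48435 - sqrt(3558477)/2306249 ≈ -17.178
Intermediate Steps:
w = 210984 (w = 2*((372 - 18)*298) = 2*(354*298) = 2*105492 = 210984)
sqrt(2140579 + 1417898)/(-2306249) + 2495976/((w - 408062) + 51773) = sqrt(2140579 + 1417898)/(-2306249) + 2495976/((210984 - 408062) + 51773) = sqrt(3558477)*(-1/2306249) + 2495976/(-197078 + 51773) = -sqrt(3558477)/2306249 + 2495976/(-145305) = -sqrt(3558477)/2306249 + 2495976*(-1/145305) = -sqrt(3558477)/2306249 - 831992/48435 = -831992/48435 - sqrt(3558477)/2306249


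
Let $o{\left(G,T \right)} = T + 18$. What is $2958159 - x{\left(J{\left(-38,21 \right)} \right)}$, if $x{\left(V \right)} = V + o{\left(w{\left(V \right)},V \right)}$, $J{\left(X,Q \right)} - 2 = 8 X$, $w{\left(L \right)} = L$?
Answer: $2958745$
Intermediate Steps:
$J{\left(X,Q \right)} = 2 + 8 X$
$o{\left(G,T \right)} = 18 + T$
$x{\left(V \right)} = 18 + 2 V$ ($x{\left(V \right)} = V + \left(18 + V\right) = 18 + 2 V$)
$2958159 - x{\left(J{\left(-38,21 \right)} \right)} = 2958159 - \left(18 + 2 \left(2 + 8 \left(-38\right)\right)\right) = 2958159 - \left(18 + 2 \left(2 - 304\right)\right) = 2958159 - \left(18 + 2 \left(-302\right)\right) = 2958159 - \left(18 - 604\right) = 2958159 - -586 = 2958159 + 586 = 2958745$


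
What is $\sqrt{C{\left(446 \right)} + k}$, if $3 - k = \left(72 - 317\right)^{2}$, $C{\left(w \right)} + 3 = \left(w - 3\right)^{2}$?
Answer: $12 \sqrt{946} \approx 369.09$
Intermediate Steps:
$C{\left(w \right)} = -3 + \left(-3 + w\right)^{2}$ ($C{\left(w \right)} = -3 + \left(w - 3\right)^{2} = -3 + \left(-3 + w\right)^{2}$)
$k = -60022$ ($k = 3 - \left(72 - 317\right)^{2} = 3 - \left(-245\right)^{2} = 3 - 60025 = -60022$)
$\sqrt{C{\left(446 \right)} + k} = \sqrt{\left(-3 + \left(-3 + 446\right)^{2}\right) - 60022} = \sqrt{\left(-3 + 443^{2}\right) - 60022} = \sqrt{\left(-3 + 196249\right) - 60022} = \sqrt{196246 - 60022} = \sqrt{136224} = 12 \sqrt{946}$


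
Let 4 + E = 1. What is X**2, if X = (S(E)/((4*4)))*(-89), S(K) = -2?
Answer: 7921/64 ≈ 123.77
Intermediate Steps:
E = -3 (E = -4 + 1 = -3)
X = 89/8 (X = -2/(4*4)*(-89) = -2/16*(-89) = -2*1/16*(-89) = -1/8*(-89) = 89/8 ≈ 11.125)
X**2 = (89/8)**2 = 7921/64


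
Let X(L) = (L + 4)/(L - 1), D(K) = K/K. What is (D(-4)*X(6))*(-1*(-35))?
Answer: 70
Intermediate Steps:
D(K) = 1
X(L) = (4 + L)/(-1 + L)
(D(-4)*X(6))*(-1*(-35)) = (1*((4 + 6)/(-1 + 6)))*(-1*(-35)) = (1*(10/5))*35 = (1*((⅕)*10))*35 = (1*2)*35 = 2*35 = 70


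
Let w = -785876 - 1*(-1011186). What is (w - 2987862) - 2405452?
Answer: -5168004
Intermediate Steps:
w = 225310 (w = -785876 + 1011186 = 225310)
(w - 2987862) - 2405452 = (225310 - 2987862) - 2405452 = -2762552 - 2405452 = -5168004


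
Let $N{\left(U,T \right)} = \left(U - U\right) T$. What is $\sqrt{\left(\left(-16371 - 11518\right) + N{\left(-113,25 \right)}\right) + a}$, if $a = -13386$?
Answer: $5 i \sqrt{1651} \approx 203.16 i$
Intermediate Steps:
$N{\left(U,T \right)} = 0$ ($N{\left(U,T \right)} = 0 T = 0$)
$\sqrt{\left(\left(-16371 - 11518\right) + N{\left(-113,25 \right)}\right) + a} = \sqrt{\left(\left(-16371 - 11518\right) + 0\right) - 13386} = \sqrt{\left(-27889 + 0\right) - 13386} = \sqrt{-27889 - 13386} = \sqrt{-41275} = 5 i \sqrt{1651}$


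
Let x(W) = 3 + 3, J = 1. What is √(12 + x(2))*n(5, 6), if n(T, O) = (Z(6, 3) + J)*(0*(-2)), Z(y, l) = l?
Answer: 0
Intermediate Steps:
n(T, O) = 0 (n(T, O) = (3 + 1)*(0*(-2)) = 4*0 = 0)
x(W) = 6
√(12 + x(2))*n(5, 6) = √(12 + 6)*0 = √18*0 = (3*√2)*0 = 0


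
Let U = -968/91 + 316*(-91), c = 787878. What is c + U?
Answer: 69079134/91 ≈ 7.5911e+5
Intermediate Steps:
U = -2617764/91 (U = -968*1/91 - 28756 = -968/91 - 28756 = -2617764/91 ≈ -28767.)
c + U = 787878 - 2617764/91 = 69079134/91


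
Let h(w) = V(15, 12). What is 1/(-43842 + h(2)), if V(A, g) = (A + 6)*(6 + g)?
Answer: -1/43464 ≈ -2.3008e-5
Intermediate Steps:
V(A, g) = (6 + A)*(6 + g)
h(w) = 378 (h(w) = 36 + 6*15 + 6*12 + 15*12 = 36 + 90 + 72 + 180 = 378)
1/(-43842 + h(2)) = 1/(-43842 + 378) = 1/(-43464) = -1/43464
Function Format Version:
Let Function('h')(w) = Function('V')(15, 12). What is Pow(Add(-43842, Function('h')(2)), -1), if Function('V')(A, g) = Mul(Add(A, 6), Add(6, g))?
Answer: Rational(-1, 43464) ≈ -2.3008e-5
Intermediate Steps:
Function('V')(A, g) = Mul(Add(6, A), Add(6, g))
Function('h')(w) = 378 (Function('h')(w) = Add(36, Mul(6, 15), Mul(6, 12), Mul(15, 12)) = Add(36, 90, 72, 180) = 378)
Pow(Add(-43842, Function('h')(2)), -1) = Pow(Add(-43842, 378), -1) = Pow(-43464, -1) = Rational(-1, 43464)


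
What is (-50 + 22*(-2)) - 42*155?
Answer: -6604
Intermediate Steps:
(-50 + 22*(-2)) - 42*155 = (-50 - 44) - 6510 = -94 - 6510 = -6604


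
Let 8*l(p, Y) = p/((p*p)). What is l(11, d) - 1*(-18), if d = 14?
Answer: 1585/88 ≈ 18.011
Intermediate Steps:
l(p, Y) = 1/(8*p) (l(p, Y) = (p/((p*p)))/8 = (p/(p²))/8 = (p/p²)/8 = 1/(8*p))
l(11, d) - 1*(-18) = (⅛)/11 - 1*(-18) = (⅛)*(1/11) + 18 = 1/88 + 18 = 1585/88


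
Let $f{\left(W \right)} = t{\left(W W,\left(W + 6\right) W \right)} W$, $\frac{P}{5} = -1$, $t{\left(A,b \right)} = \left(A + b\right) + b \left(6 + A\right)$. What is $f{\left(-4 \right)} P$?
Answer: $-3360$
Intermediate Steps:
$t{\left(A,b \right)} = A + b + b \left(6 + A\right)$
$P = -5$ ($P = 5 \left(-1\right) = -5$)
$f{\left(W \right)} = W \left(W^{2} + W^{3} \left(6 + W\right) + 7 W \left(6 + W\right)\right)$ ($f{\left(W \right)} = \left(W W + 7 \left(W + 6\right) W + W W \left(W + 6\right) W\right) W = \left(W^{2} + 7 \left(6 + W\right) W + W^{2} \left(6 + W\right) W\right) W = \left(W^{2} + 7 W \left(6 + W\right) + W^{2} W \left(6 + W\right)\right) W = \left(W^{2} + 7 W \left(6 + W\right) + W^{3} \left(6 + W\right)\right) W = \left(W^{2} + W^{3} \left(6 + W\right) + 7 W \left(6 + W\right)\right) W = W \left(W^{2} + W^{3} \left(6 + W\right) + 7 W \left(6 + W\right)\right)$)
$f{\left(-4 \right)} P = \left(-4\right)^{2} \left(42 + 8 \left(-4\right) + \left(-4\right)^{2} \left(6 - 4\right)\right) \left(-5\right) = 16 \left(42 - 32 + 16 \cdot 2\right) \left(-5\right) = 16 \left(42 - 32 + 32\right) \left(-5\right) = 16 \cdot 42 \left(-5\right) = 672 \left(-5\right) = -3360$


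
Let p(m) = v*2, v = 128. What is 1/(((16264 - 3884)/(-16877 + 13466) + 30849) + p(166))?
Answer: 3411/106086775 ≈ 3.2153e-5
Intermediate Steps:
p(m) = 256 (p(m) = 128*2 = 256)
1/(((16264 - 3884)/(-16877 + 13466) + 30849) + p(166)) = 1/(((16264 - 3884)/(-16877 + 13466) + 30849) + 256) = 1/((12380/(-3411) + 30849) + 256) = 1/((12380*(-1/3411) + 30849) + 256) = 1/((-12380/3411 + 30849) + 256) = 1/(105213559/3411 + 256) = 1/(106086775/3411) = 3411/106086775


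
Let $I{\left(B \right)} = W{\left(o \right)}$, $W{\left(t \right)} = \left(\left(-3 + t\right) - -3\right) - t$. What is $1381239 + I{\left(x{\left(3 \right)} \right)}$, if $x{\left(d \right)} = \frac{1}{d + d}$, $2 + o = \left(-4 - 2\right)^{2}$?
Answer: $1381239$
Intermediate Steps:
$o = 34$ ($o = -2 + \left(-4 - 2\right)^{2} = -2 + \left(-6\right)^{2} = -2 + 36 = 34$)
$x{\left(d \right)} = \frac{1}{2 d}$
$W{\left(t \right)} = 0$ ($W{\left(t \right)} = \left(\left(-3 + t\right) + 3\right) - t = t - t = 0$)
$I{\left(B \right)} = 0$
$1381239 + I{\left(x{\left(3 \right)} \right)} = 1381239 + 0 = 1381239$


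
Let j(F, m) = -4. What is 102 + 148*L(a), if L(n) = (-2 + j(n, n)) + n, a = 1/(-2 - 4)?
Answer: -2432/3 ≈ -810.67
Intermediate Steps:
a = -1/6 (a = 1/(-6) = -1/6 ≈ -0.16667)
L(n) = -6 + n (L(n) = (-2 - 4) + n = -6 + n)
102 + 148*L(a) = 102 + 148*(-6 - 1/6) = 102 + 148*(-37/6) = 102 - 2738/3 = -2432/3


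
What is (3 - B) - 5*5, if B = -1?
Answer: -21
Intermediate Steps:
(3 - B) - 5*5 = (3 - (-1)) - 5*5 = (3 - 1*(-1)) - 25 = (3 + 1) - 25 = 4 - 25 = -21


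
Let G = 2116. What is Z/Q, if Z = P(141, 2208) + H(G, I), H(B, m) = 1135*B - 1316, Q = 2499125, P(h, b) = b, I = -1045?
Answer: 2402552/2499125 ≈ 0.96136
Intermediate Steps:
H(B, m) = -1316 + 1135*B
Z = 2402552 (Z = 2208 + (-1316 + 1135*2116) = 2208 + (-1316 + 2401660) = 2208 + 2400344 = 2402552)
Z/Q = 2402552/2499125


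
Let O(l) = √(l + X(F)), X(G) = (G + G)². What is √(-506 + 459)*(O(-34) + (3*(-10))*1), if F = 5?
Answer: I*√47*(-30 + √66) ≈ -149.97*I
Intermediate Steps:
X(G) = 4*G² (X(G) = (2*G)² = 4*G²)
O(l) = √(100 + l) (O(l) = √(l + 4*5²) = √(l + 4*25) = √(l + 100) = √(100 + l))
√(-506 + 459)*(O(-34) + (3*(-10))*1) = √(-506 + 459)*(√(100 - 34) + (3*(-10))*1) = √(-47)*(√66 - 30*1) = (I*√47)*(√66 - 30) = (I*√47)*(-30 + √66) = I*√47*(-30 + √66)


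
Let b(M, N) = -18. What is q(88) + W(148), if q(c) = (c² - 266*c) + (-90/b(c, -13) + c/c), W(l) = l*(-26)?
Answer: -19506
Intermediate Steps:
W(l) = -26*l
q(c) = 6 + c² - 266*c (q(c) = (c² - 266*c) + (-90/(-18) + c/c) = (c² - 266*c) + (-90*(-1/18) + 1) = (c² - 266*c) + (5 + 1) = (c² - 266*c) + 6 = 6 + c² - 266*c)
q(88) + W(148) = (6 + 88² - 266*88) - 26*148 = (6 + 7744 - 23408) - 3848 = -15658 - 3848 = -19506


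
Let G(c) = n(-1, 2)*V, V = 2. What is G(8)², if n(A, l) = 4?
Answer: 64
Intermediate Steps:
G(c) = 8 (G(c) = 4*2 = 8)
G(8)² = 8² = 64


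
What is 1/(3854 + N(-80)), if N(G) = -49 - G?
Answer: 1/3885 ≈ 0.00025740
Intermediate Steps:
1/(3854 + N(-80)) = 1/(3854 + (-49 - 1*(-80))) = 1/(3854 + (-49 + 80)) = 1/(3854 + 31) = 1/3885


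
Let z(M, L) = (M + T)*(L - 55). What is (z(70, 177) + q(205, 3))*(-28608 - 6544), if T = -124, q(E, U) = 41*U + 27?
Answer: 226308576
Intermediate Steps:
q(E, U) = 27 + 41*U
z(M, L) = (-124 + M)*(-55 + L) (z(M, L) = (M - 124)*(L - 55) = (-124 + M)*(-55 + L))
(z(70, 177) + q(205, 3))*(-28608 - 6544) = ((6820 - 124*177 - 55*70 + 177*70) + (27 + 41*3))*(-28608 - 6544) = ((6820 - 21948 - 3850 + 12390) + (27 + 123))*(-35152) = (-6588 + 150)*(-35152) = -6438*(-35152) = 226308576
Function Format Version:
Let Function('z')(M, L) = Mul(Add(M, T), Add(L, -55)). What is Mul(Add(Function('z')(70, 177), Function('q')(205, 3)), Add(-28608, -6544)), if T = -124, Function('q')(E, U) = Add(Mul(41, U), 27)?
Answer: 226308576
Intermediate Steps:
Function('q')(E, U) = Add(27, Mul(41, U))
Function('z')(M, L) = Mul(Add(-124, M), Add(-55, L)) (Function('z')(M, L) = Mul(Add(M, -124), Add(L, -55)) = Mul(Add(-124, M), Add(-55, L)))
Mul(Add(Function('z')(70, 177), Function('q')(205, 3)), Add(-28608, -6544)) = Mul(Add(Add(6820, Mul(-124, 177), Mul(-55, 70), Mul(177, 70)), Add(27, Mul(41, 3))), Add(-28608, -6544)) = Mul(Add(Add(6820, -21948, -3850, 12390), Add(27, 123)), -35152) = Mul(Add(-6588, 150), -35152) = Mul(-6438, -35152) = 226308576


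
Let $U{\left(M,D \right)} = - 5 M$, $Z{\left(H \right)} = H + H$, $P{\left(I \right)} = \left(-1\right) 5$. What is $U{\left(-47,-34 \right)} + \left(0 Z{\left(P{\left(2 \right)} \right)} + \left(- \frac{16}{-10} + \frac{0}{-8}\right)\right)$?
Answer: $\frac{1183}{5} \approx 236.6$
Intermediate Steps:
$P{\left(I \right)} = -5$
$Z{\left(H \right)} = 2 H$
$U{\left(-47,-34 \right)} + \left(0 Z{\left(P{\left(2 \right)} \right)} + \left(- \frac{16}{-10} + \frac{0}{-8}\right)\right) = \left(-5\right) \left(-47\right) + \left(0 \cdot 2 \left(-5\right) + \left(- \frac{16}{-10} + \frac{0}{-8}\right)\right) = 235 + \left(0 \left(-10\right) + \left(\left(-16\right) \left(- \frac{1}{10}\right) + 0 \left(- \frac{1}{8}\right)\right)\right) = 235 + \left(0 + \left(\frac{8}{5} + 0\right)\right) = 235 + \left(0 + \frac{8}{5}\right) = 235 + \frac{8}{5} = \frac{1183}{5}$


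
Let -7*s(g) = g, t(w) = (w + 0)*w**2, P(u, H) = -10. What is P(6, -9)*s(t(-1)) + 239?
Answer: 1663/7 ≈ 237.57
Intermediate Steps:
t(w) = w**3 (t(w) = w*w**2 = w**3)
s(g) = -g/7
P(6, -9)*s(t(-1)) + 239 = -(-10)*(-1)**3/7 + 239 = -(-10)*(-1)/7 + 239 = -10*1/7 + 239 = -10/7 + 239 = 1663/7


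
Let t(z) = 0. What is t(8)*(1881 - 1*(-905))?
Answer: 0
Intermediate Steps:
t(8)*(1881 - 1*(-905)) = 0*(1881 - 1*(-905)) = 0*(1881 + 905) = 0*2786 = 0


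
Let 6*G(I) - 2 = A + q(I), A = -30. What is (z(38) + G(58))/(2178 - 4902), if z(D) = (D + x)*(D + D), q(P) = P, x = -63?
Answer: 1895/2724 ≈ 0.69567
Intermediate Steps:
G(I) = -14/3 + I/6 (G(I) = ⅓ + (-30 + I)/6 = ⅓ + (-5 + I/6) = -14/3 + I/6)
z(D) = 2*D*(-63 + D) (z(D) = (D - 63)*(D + D) = (-63 + D)*(2*D) = 2*D*(-63 + D))
(z(38) + G(58))/(2178 - 4902) = (2*38*(-63 + 38) + (-14/3 + (⅙)*58))/(2178 - 4902) = (2*38*(-25) + (-14/3 + 29/3))/(-2724) = (-1900 + 5)*(-1/2724) = -1895*(-1/2724) = 1895/2724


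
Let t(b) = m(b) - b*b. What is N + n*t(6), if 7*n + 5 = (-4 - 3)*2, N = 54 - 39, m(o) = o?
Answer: 675/7 ≈ 96.429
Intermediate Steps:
N = 15
n = -19/7 (n = -5/7 + ((-4 - 3)*2)/7 = -5/7 + (-7*2)/7 = -5/7 + (⅐)*(-14) = -5/7 - 2 = -19/7 ≈ -2.7143)
t(b) = b - b² (t(b) = b - b*b = b - b²)
N + n*t(6) = 15 - 114*(1 - 1*6)/7 = 15 - 114*(1 - 6)/7 = 15 - 114*(-5)/7 = 15 - 19/7*(-30) = 15 + 570/7 = 675/7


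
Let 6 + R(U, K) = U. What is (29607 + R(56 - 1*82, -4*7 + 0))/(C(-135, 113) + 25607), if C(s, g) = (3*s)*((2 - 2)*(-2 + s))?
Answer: 29575/25607 ≈ 1.1550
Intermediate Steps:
R(U, K) = -6 + U
C(s, g) = 0 (C(s, g) = (3*s)*(0*(-2 + s)) = (3*s)*0 = 0)
(29607 + R(56 - 1*82, -4*7 + 0))/(C(-135, 113) + 25607) = (29607 + (-6 + (56 - 1*82)))/(0 + 25607) = (29607 + (-6 + (56 - 82)))/25607 = (29607 + (-6 - 26))*(1/25607) = (29607 - 32)*(1/25607) = 29575*(1/25607) = 29575/25607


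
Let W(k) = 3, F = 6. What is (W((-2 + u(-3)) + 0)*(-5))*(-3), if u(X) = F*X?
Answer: 45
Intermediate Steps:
u(X) = 6*X
(W((-2 + u(-3)) + 0)*(-5))*(-3) = (3*(-5))*(-3) = -15*(-3) = 45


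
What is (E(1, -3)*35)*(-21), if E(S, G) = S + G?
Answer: 1470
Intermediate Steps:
E(S, G) = G + S
(E(1, -3)*35)*(-21) = ((-3 + 1)*35)*(-21) = -2*35*(-21) = -70*(-21) = 1470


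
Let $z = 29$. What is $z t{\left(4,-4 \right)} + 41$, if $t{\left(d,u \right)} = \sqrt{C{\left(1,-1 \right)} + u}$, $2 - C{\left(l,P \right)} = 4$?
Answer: $41 + 29 i \sqrt{6} \approx 41.0 + 71.035 i$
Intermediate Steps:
$C{\left(l,P \right)} = -2$ ($C{\left(l,P \right)} = 2 - 4 = -2$)
$t{\left(d,u \right)} = \sqrt{-2 + u}$
$z t{\left(4,-4 \right)} + 41 = 29 \sqrt{-2 - 4} + 41 = 29 \sqrt{-6} + 41 = 29 i \sqrt{6} + 41 = 41 + 29 i \sqrt{6}$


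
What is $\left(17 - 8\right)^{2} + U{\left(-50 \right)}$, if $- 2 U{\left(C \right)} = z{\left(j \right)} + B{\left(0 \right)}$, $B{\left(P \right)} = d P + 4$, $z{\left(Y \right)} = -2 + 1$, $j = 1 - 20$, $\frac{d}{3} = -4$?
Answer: $\frac{159}{2} \approx 79.5$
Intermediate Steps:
$d = -12$ ($d = 3 \left(-4\right) = -12$)
$j = -19$ ($j = 1 - 20 = -19$)
$z{\left(Y \right)} = -1$
$B{\left(P \right)} = 4 - 12 P$ ($B{\left(P \right)} = - 12 P + 4 = 4 - 12 P$)
$U{\left(C \right)} = - \frac{3}{2}$ ($U{\left(C \right)} = - \frac{-1 + \left(4 - 0\right)}{2} = - \frac{-1 + \left(4 + 0\right)}{2} = - \frac{-1 + 4}{2} = \left(- \frac{1}{2}\right) 3 = - \frac{3}{2}$)
$\left(17 - 8\right)^{2} + U{\left(-50 \right)} = \left(17 - 8\right)^{2} - \frac{3}{2} = 9^{2} - \frac{3}{2} = 81 - \frac{3}{2} = \frac{159}{2}$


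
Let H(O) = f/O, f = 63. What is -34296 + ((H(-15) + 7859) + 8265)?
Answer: -90881/5 ≈ -18176.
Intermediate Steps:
H(O) = 63/O
-34296 + ((H(-15) + 7859) + 8265) = -34296 + ((63/(-15) + 7859) + 8265) = -34296 + ((63*(-1/15) + 7859) + 8265) = -34296 + ((-21/5 + 7859) + 8265) = -34296 + (39274/5 + 8265) = -34296 + 80599/5 = -90881/5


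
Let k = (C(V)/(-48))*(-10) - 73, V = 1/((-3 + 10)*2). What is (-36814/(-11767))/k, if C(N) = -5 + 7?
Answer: -441768/10249057 ≈ -0.043103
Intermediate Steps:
V = 1/14 (V = (½)/7 = (⅐)*(½) = 1/14 ≈ 0.071429)
C(N) = 2
k = -871/12 (k = (2/(-48))*(-10) - 73 = (2*(-1/48))*(-10) - 73 = -1/24*(-10) - 73 = 5/12 - 73 = -871/12 ≈ -72.583)
(-36814/(-11767))/k = (-36814/(-11767))/(-871/12) = -36814*(-1/11767)*(-12/871) = (36814/11767)*(-12/871) = -441768/10249057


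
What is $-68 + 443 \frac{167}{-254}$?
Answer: $- \frac{91253}{254} \approx -359.26$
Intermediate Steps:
$-68 + 443 \frac{167}{-254} = -68 + 443 \cdot 167 \left(- \frac{1}{254}\right) = -68 + 443 \left(- \frac{167}{254}\right) = -68 - \frac{73981}{254} = - \frac{91253}{254}$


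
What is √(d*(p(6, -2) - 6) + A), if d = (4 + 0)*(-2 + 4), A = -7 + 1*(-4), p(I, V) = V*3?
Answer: I*√107 ≈ 10.344*I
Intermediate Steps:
p(I, V) = 3*V
A = -11 (A = -7 - 4 = -11)
d = 8 (d = 4*2 = 8)
√(d*(p(6, -2) - 6) + A) = √(8*(3*(-2) - 6) - 11) = √(8*(-6 - 6) - 11) = √(8*(-12) - 11) = √(-96 - 11) = √(-107) = I*√107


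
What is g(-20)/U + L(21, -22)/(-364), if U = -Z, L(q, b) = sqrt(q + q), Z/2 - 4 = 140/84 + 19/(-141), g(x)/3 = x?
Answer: 141/26 - sqrt(42)/364 ≈ 5.4053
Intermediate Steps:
g(x) = 3*x
Z = 520/47 (Z = 8 + 2*(140/84 + 19/(-141)) = 8 + 2*(140*(1/84) + 19*(-1/141)) = 8 + 2*(5/3 - 19/141) = 8 + 2*(72/47) = 8 + 144/47 = 520/47 ≈ 11.064)
L(q, b) = sqrt(2)*sqrt(q) (L(q, b) = sqrt(2*q) = sqrt(2)*sqrt(q))
U = -520/47 (U = -1*520/47 = -520/47 ≈ -11.064)
g(-20)/U + L(21, -22)/(-364) = (3*(-20))/(-520/47) + (sqrt(2)*sqrt(21))/(-364) = -60*(-47/520) + sqrt(42)*(-1/364) = 141/26 - sqrt(42)/364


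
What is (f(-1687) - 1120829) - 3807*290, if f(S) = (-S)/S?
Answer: -2224860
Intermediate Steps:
f(S) = -1
(f(-1687) - 1120829) - 3807*290 = (-1 - 1120829) - 3807*290 = -1120830 - 1104030 = -2224860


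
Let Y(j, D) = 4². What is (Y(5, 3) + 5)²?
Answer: 441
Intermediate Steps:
Y(j, D) = 16
(Y(5, 3) + 5)² = (16 + 5)² = 21² = 441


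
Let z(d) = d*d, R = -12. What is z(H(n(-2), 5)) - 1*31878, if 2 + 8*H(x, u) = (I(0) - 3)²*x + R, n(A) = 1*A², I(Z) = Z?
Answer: -509927/16 ≈ -31870.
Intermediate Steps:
n(A) = A²
H(x, u) = -7/4 + 9*x/8 (H(x, u) = -¼ + ((0 - 3)²*x - 12)/8 = -¼ + ((-3)²*x - 12)/8 = -¼ + (9*x - 12)/8 = -¼ + (-12 + 9*x)/8 = -¼ + (-3/2 + 9*x/8) = -7/4 + 9*x/8)
z(d) = d²
z(H(n(-2), 5)) - 1*31878 = (-7/4 + (9/8)*(-2)²)² - 1*31878 = (-7/4 + (9/8)*4)² - 31878 = (-7/4 + 9/2)² - 31878 = (11/4)² - 31878 = 121/16 - 31878 = -509927/16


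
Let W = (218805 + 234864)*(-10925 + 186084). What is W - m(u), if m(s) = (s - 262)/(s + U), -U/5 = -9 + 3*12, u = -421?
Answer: 44182099853593/556 ≈ 7.9464e+10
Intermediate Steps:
U = -135 (U = -5*(-9 + 3*12) = -5*(-9 + 36) = -5*27 = -135)
m(s) = (-262 + s)/(-135 + s) (m(s) = (s - 262)/(s - 135) = (-262 + s)/(-135 + s))
W = 79464208371 (W = 453669*175159 = 79464208371)
W - m(u) = 79464208371 - (-262 - 421)/(-135 - 421) = 79464208371 - (-683)/(-556) = 79464208371 - (-1)*(-683)/556 = 79464208371 - 1*683/556 = 79464208371 - 683/556 = 44182099853593/556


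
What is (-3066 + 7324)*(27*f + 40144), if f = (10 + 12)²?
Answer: 226576696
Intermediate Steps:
f = 484 (f = 22² = 484)
(-3066 + 7324)*(27*f + 40144) = (-3066 + 7324)*(27*484 + 40144) = 4258*(13068 + 40144) = 4258*53212 = 226576696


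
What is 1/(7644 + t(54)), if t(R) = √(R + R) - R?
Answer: 1265/9601332 - √3/9601332 ≈ 0.00013157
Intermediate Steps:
t(R) = -R + √2*√R (t(R) = √(2*R) - R = √2*√R - R = -R + √2*√R)
1/(7644 + t(54)) = 1/(7644 + (-1*54 + √2*√54)) = 1/(7644 + (-54 + √2*(3*√6))) = 1/(7644 + (-54 + 6*√3)) = 1/(7590 + 6*√3)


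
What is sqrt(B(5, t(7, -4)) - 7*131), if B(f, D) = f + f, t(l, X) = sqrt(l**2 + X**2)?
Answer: I*sqrt(907) ≈ 30.116*I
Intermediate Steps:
t(l, X) = sqrt(X**2 + l**2)
B(f, D) = 2*f
sqrt(B(5, t(7, -4)) - 7*131) = sqrt(2*5 - 7*131) = sqrt(10 - 917) = sqrt(-907) = I*sqrt(907)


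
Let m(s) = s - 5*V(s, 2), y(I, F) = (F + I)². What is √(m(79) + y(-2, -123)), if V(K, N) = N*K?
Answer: √14914 ≈ 122.12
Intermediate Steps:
V(K, N) = K*N
m(s) = -9*s (m(s) = s - 5*s*2 = s - 10*s = -9*s)
√(m(79) + y(-2, -123)) = √(-9*79 + (-123 - 2)²) = √(-711 + (-125)²) = √(-711 + 15625) = √14914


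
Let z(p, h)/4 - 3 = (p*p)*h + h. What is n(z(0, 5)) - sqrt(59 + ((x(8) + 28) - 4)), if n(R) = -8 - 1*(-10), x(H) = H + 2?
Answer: 2 - sqrt(93) ≈ -7.6437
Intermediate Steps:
x(H) = 2 + H
z(p, h) = 12 + 4*h + 4*h*p**2 (z(p, h) = 12 + 4*((p*p)*h + h) = 12 + 4*(p**2*h + h) = 12 + 4*(h*p**2 + h) = 12 + 4*(h + h*p**2) = 12 + (4*h + 4*h*p**2) = 12 + 4*h + 4*h*p**2)
n(R) = 2 (n(R) = -8 + 10 = 2)
n(z(0, 5)) - sqrt(59 + ((x(8) + 28) - 4)) = 2 - sqrt(59 + (((2 + 8) + 28) - 4)) = 2 - sqrt(59 + ((10 + 28) - 4)) = 2 - sqrt(59 + (38 - 4)) = 2 - sqrt(59 + 34) = 2 - sqrt(93)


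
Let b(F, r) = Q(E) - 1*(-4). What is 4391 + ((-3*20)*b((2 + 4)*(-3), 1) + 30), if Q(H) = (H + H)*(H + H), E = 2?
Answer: 3221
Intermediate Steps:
Q(H) = 4*H² (Q(H) = (2*H)*(2*H) = 4*H²)
b(F, r) = 20 (b(F, r) = 4*2² - 1*(-4) = 4*4 + 4 = 16 + 4 = 20)
4391 + ((-3*20)*b((2 + 4)*(-3), 1) + 30) = 4391 + (-3*20*20 + 30) = 4391 + (-60*20 + 30) = 4391 + (-1200 + 30) = 4391 - 1170 = 3221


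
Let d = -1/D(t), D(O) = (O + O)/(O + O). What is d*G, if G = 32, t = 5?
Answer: -32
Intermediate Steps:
D(O) = 1 (D(O) = (2*O)/((2*O)) = (2*O)*(1/(2*O)) = 1)
d = -1 (d = -1/1 = -1*1 = -1)
d*G = -1*32 = -32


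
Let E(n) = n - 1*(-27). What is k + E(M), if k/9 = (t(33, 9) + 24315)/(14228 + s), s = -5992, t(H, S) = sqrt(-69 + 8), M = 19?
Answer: 597691/8236 + 9*I*sqrt(61)/8236 ≈ 72.571 + 0.0085348*I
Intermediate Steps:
t(H, S) = I*sqrt(61) (t(H, S) = sqrt(-61) = I*sqrt(61))
k = 218835/8236 + 9*I*sqrt(61)/8236 (k = 9*((I*sqrt(61) + 24315)/(14228 - 5992)) = 9*((24315 + I*sqrt(61))/8236) = 9*((24315 + I*sqrt(61))*(1/8236)) = 9*(24315/8236 + I*sqrt(61)/8236) = 218835/8236 + 9*I*sqrt(61)/8236 ≈ 26.571 + 0.0085348*I)
E(n) = 27 + n (E(n) = n + 27 = 27 + n)
k + E(M) = (218835/8236 + 9*I*sqrt(61)/8236) + (27 + 19) = (218835/8236 + 9*I*sqrt(61)/8236) + 46 = 597691/8236 + 9*I*sqrt(61)/8236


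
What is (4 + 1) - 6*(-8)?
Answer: 53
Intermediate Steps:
(4 + 1) - 6*(-8) = 5 + 48 = 53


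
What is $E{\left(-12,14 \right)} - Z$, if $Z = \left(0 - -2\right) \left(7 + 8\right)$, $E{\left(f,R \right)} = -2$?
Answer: $-32$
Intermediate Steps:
$Z = 30$ ($Z = \left(0 + 2\right) 15 = 2 \cdot 15 = 30$)
$E{\left(-12,14 \right)} - Z = -2 - 30 = -32$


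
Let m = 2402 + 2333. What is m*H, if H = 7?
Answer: 33145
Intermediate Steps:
m = 4735
m*H = 4735*7 = 33145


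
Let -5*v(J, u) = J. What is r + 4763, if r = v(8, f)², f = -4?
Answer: 119139/25 ≈ 4765.6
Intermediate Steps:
v(J, u) = -J/5
r = 64/25 (r = (-⅕*8)² = (-8/5)² = 64/25 ≈ 2.5600)
r + 4763 = 64/25 + 4763 = 119139/25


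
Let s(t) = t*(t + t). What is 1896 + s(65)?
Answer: 10346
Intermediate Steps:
s(t) = 2*t**2 (s(t) = t*(2*t) = 2*t**2)
1896 + s(65) = 1896 + 2*65**2 = 1896 + 2*4225 = 1896 + 8450 = 10346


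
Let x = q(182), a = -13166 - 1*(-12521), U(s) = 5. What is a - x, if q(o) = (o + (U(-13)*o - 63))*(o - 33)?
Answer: -153966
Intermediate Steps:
a = -645 (a = -13166 + 12521 = -645)
q(o) = (-63 + 6*o)*(-33 + o) (q(o) = (o + (5*o - 63))*(o - 33) = (o + (-63 + 5*o))*(-33 + o) = (-63 + 6*o)*(-33 + o))
x = 153321 (x = 2079 - 261*182 + 6*182² = 2079 - 47502 + 6*33124 = 2079 - 47502 + 198744 = 153321)
a - x = -645 - 1*153321 = -645 - 153321 = -153966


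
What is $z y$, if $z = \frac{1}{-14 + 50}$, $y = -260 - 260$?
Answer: $- \frac{130}{9} \approx -14.444$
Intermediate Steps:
$y = -520$
$z = \frac{1}{36} \approx 0.027778$
$z y = \frac{1}{36} \left(-520\right) = - \frac{130}{9}$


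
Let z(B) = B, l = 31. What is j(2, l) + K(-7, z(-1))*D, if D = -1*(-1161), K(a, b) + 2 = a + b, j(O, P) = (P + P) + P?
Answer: -11517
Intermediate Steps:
j(O, P) = 3*P (j(O, P) = 2*P + P = 3*P)
K(a, b) = -2 + a + b (K(a, b) = -2 + (a + b) = -2 + a + b)
D = 1161
j(2, l) + K(-7, z(-1))*D = 3*31 + (-2 - 7 - 1)*1161 = 93 - 10*1161 = 93 - 11610 = -11517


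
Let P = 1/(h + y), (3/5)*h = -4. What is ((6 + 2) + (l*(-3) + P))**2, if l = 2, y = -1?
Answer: 1849/529 ≈ 3.4953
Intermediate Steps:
h = -20/3 (h = (5/3)*(-4) = -20/3 ≈ -6.6667)
P = -3/23 (P = 1/(-20/3 - 1) = 1/(-23/3) = -3/23 ≈ -0.13043)
((6 + 2) + (l*(-3) + P))**2 = ((6 + 2) + (2*(-3) - 3/23))**2 = (8 + (-6 - 3/23))**2 = (8 - 141/23)**2 = (43/23)**2 = 1849/529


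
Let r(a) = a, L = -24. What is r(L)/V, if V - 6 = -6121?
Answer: 24/6115 ≈ 0.0039248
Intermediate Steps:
V = -6115 (V = 6 - 6121 = -6115)
r(L)/V = -24/(-6115) = -24*(-1/6115) = 24/6115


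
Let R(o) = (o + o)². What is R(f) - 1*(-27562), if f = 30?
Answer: 31162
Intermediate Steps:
R(o) = 4*o² (R(o) = (2*o)² = 4*o²)
R(f) - 1*(-27562) = 4*30² - 1*(-27562) = 4*900 + 27562 = 3600 + 27562 = 31162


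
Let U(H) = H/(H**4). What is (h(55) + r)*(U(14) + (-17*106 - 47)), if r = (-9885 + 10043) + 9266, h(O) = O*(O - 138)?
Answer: -24652889645/2744 ≈ -8.9843e+6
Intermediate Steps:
h(O) = O*(-138 + O)
r = 9424 (r = 158 + 9266 = 9424)
U(H) = H**(-3) (U(H) = H/H**4 = H**(-3))
(h(55) + r)*(U(14) + (-17*106 - 47)) = (55*(-138 + 55) + 9424)*(14**(-3) + (-17*106 - 47)) = (55*(-83) + 9424)*(1/2744 + (-1802 - 47)) = (-4565 + 9424)*(1/2744 - 1849) = 4859*(-5073655/2744) = -24652889645/2744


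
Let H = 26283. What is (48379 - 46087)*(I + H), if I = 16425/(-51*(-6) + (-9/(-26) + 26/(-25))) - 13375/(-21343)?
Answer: 1338625023529272/22175377 ≈ 6.0365e+7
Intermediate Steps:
I = 230517459125/4235497007 (I = 16425/(306 + (-9*(-1/26) + 26*(-1/25))) - 13375*(-1/21343) = 16425/(306 + (9/26 - 26/25)) + 13375/21343 = 16425/(306 - 451/650) + 13375/21343 = 16425/(198449/650) + 13375/21343 = 16425*(650/198449) + 13375/21343 = 10676250/198449 + 13375/21343 = 230517459125/4235497007 ≈ 54.425)
(48379 - 46087)*(I + H) = (48379 - 46087)*(230517459125/4235497007 + 26283) = 2292*(111552085294106/4235497007) = 1338625023529272/22175377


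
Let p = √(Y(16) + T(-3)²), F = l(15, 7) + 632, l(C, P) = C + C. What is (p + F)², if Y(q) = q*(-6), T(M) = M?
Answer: (662 + I*√87)² ≈ 4.3816e+5 + 12349.0*I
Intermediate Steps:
l(C, P) = 2*C
F = 662 (F = 2*15 + 632 = 30 + 632 = 662)
Y(q) = -6*q
p = I*√87 (p = √(-6*16 + (-3)²) = √(-96 + 9) = √(-87) = I*√87 ≈ 9.3274*I)
(p + F)² = (I*√87 + 662)² = (662 + I*√87)²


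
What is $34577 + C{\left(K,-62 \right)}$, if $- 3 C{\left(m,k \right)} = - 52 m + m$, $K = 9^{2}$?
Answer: $35954$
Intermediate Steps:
$K = 81$
$C{\left(m,k \right)} = 17 m$ ($C{\left(m,k \right)} = - \frac{- 52 m + m}{3} = - \frac{\left(-51\right) m}{3} = 17 m$)
$34577 + C{\left(K,-62 \right)} = 34577 + 17 \cdot 81 = 34577 + 1377 = 35954$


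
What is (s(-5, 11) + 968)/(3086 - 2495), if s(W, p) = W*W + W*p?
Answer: 938/591 ≈ 1.5871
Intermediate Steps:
s(W, p) = W² + W*p
(s(-5, 11) + 968)/(3086 - 2495) = (-5*(-5 + 11) + 968)/(3086 - 2495) = (-5*6 + 968)/591 = (-30 + 968)*(1/591) = 938*(1/591) = 938/591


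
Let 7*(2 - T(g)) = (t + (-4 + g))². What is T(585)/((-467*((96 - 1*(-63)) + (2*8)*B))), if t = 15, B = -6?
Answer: 355202/205947 ≈ 1.7247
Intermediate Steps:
T(g) = 2 - (11 + g)²/7 (T(g) = 2 - (15 + (-4 + g))²/7 = 2 - (11 + g)²/7)
T(585)/((-467*((96 - 1*(-63)) + (2*8)*B))) = (2 - (11 + 585)²/7)/((-467*((96 - 1*(-63)) + (2*8)*(-6)))) = (2 - ⅐*596²)/((-467*((96 + 63) + 16*(-6)))) = (2 - ⅐*355216)/((-467*(159 - 96))) = (2 - 355216/7)/((-467*63)) = -355202/7/(-29421) = -355202/7*(-1/29421) = 355202/205947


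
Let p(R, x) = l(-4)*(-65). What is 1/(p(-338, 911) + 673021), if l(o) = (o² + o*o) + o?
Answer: 1/671201 ≈ 1.4899e-6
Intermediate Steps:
l(o) = o + 2*o² (l(o) = (o² + o²) + o = 2*o² + o = o + 2*o²)
p(R, x) = -1820 (p(R, x) = -4*(1 + 2*(-4))*(-65) = -4*(1 - 8)*(-65) = -4*(-7)*(-65) = 28*(-65) = -1820)
1/(p(-338, 911) + 673021) = 1/(-1820 + 673021) = 1/671201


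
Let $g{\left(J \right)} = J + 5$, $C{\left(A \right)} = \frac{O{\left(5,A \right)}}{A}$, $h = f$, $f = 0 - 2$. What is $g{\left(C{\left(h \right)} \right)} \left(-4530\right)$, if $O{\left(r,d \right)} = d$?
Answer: $-27180$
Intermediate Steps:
$f = -2$ ($f = 0 - 2 = -2$)
$h = -2$
$C{\left(A \right)} = 1$ ($C{\left(A \right)} = \frac{A}{A} = 1$)
$g{\left(J \right)} = 5 + J$
$g{\left(C{\left(h \right)} \right)} \left(-4530\right) = \left(5 + 1\right) \left(-4530\right) = 6 \left(-4530\right) = -27180$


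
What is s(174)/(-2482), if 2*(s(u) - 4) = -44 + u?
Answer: -69/2482 ≈ -0.027800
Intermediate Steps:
s(u) = -18 + u/2 (s(u) = 4 + (-44 + u)/2 = 4 + (-22 + u/2) = -18 + u/2)
s(174)/(-2482) = (-18 + (½)*174)/(-2482) = (-18 + 87)*(-1/2482) = 69*(-1/2482) = -69/2482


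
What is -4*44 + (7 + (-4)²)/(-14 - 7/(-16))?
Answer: -38560/217 ≈ -177.70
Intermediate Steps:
-4*44 + (7 + (-4)²)/(-14 - 7/(-16)) = -176 + (7 + 16)/(-14 - 7*(-1/16)) = -176 + 23/(-14 + 7/16) = -176 + 23/(-217/16) = -176 + 23*(-16/217) = -176 - 368/217 = -38560/217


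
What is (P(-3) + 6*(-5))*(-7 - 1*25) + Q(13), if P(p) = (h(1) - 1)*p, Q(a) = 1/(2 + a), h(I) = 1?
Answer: 14401/15 ≈ 960.07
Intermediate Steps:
P(p) = 0 (P(p) = (1 - 1)*p = 0*p = 0)
(P(-3) + 6*(-5))*(-7 - 1*25) + Q(13) = (0 + 6*(-5))*(-7 - 1*25) + 1/(2 + 13) = (0 - 30)*(-7 - 25) + 1/15 = -30*(-32) + 1/15 = 960 + 1/15 = 14401/15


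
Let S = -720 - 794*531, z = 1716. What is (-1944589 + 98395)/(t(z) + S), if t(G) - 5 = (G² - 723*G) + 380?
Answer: -1846194/1282039 ≈ -1.4400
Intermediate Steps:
t(G) = 385 + G² - 723*G (t(G) = 5 + ((G² - 723*G) + 380) = 5 + (380 + G² - 723*G) = 385 + G² - 723*G)
S = -422334 (S = -720 - 421614 = -422334)
(-1944589 + 98395)/(t(z) + S) = (-1944589 + 98395)/((385 + 1716² - 723*1716) - 422334) = -1846194/((385 + 2944656 - 1240668) - 422334) = -1846194/(1704373 - 422334) = -1846194/1282039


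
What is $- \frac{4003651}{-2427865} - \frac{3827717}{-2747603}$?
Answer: $\frac{20293623632758}{6670809157595} \approx 3.0422$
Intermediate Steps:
$- \frac{4003651}{-2427865} - \frac{3827717}{-2747603} = \left(-4003651\right) \left(- \frac{1}{2427865}\right) - - \frac{3827717}{2747603} = \frac{4003651}{2427865} + \frac{3827717}{2747603} = \frac{20293623632758}{6670809157595}$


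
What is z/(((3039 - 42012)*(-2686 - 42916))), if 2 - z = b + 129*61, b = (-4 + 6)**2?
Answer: -7871/1777246746 ≈ -4.4288e-6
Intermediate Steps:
b = 4 (b = 2**2 = 4)
z = -7871 (z = 2 - (4 + 129*61) = 2 - (4 + 7869) = 2 - 1*7873 = 2 - 7873 = -7871)
z/(((3039 - 42012)*(-2686 - 42916))) = -7871*1/((-2686 - 42916)*(3039 - 42012)) = -7871/((-38973*(-45602))) = -7871/1777246746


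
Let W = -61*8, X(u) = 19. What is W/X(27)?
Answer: -488/19 ≈ -25.684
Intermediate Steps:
W = -488
W/X(27) = -488/19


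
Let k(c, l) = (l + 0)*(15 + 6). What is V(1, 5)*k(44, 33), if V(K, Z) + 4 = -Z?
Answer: -6237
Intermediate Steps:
k(c, l) = 21*l (k(c, l) = l*21 = 21*l)
V(K, Z) = -4 - Z
V(1, 5)*k(44, 33) = (-4 - 1*5)*(21*33) = (-4 - 5)*693 = -9*693 = -6237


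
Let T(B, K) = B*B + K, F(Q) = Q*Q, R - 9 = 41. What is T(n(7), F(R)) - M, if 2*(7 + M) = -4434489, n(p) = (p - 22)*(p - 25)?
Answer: 4585303/2 ≈ 2.2927e+6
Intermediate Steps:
R = 50 (R = 9 + 41 = 50)
F(Q) = Q²
n(p) = (-25 + p)*(-22 + p) (n(p) = (-22 + p)*(-25 + p) = (-25 + p)*(-22 + p))
T(B, K) = K + B² (T(B, K) = B² + K = K + B²)
M = -4434503/2 (M = -7 + (½)*(-4434489) = -7 - 4434489/2 = -4434503/2 ≈ -2.2173e+6)
T(n(7), F(R)) - M = (50² + (550 + 7² - 47*7)²) - 1*(-4434503/2) = (2500 + (550 + 49 - 329)²) + 4434503/2 = (2500 + 270²) + 4434503/2 = (2500 + 72900) + 4434503/2 = 75400 + 4434503/2 = 4585303/2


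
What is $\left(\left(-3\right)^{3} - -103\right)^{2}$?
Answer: $5776$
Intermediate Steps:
$\left(\left(-3\right)^{3} - -103\right)^{2} = \left(-27 + 103\right)^{2} = 76^{2} = 5776$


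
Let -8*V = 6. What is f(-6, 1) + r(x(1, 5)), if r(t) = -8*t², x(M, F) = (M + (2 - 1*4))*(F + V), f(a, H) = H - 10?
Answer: -307/2 ≈ -153.50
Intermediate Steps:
f(a, H) = -10 + H
V = -¾ (V = -⅛*6 = -¾ ≈ -0.75000)
x(M, F) = (-2 + M)*(-¾ + F) (x(M, F) = (M + (2 - 1*4))*(F - ¾) = (M + (2 - 4))*(-¾ + F) = (M - 2)*(-¾ + F) = (-2 + M)*(-¾ + F))
f(-6, 1) + r(x(1, 5)) = (-10 + 1) - 8*(3/2 - 2*5 - ¾*1 + 5*1)² = -9 - 8*(3/2 - 10 - ¾ + 5)² = -9 - 8*(-17/4)² = -9 - 8*289/16 = -9 - 289/2 = -307/2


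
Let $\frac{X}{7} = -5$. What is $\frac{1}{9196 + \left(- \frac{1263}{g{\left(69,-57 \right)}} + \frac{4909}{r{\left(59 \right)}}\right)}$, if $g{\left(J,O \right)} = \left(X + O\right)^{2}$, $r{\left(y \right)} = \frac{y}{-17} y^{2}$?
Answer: $\frac{1738327856}{15984697223907} \approx 0.00010875$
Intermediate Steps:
$r{\left(y \right)} = - \frac{y^{3}}{17}$ ($r{\left(y \right)} = y \left(- \frac{1}{17}\right) y^{2} = - \frac{y}{17} y^{2} = - \frac{y^{3}}{17}$)
$X = -35$ ($X = 7 \left(-5\right) = -35$)
$g{\left(J,O \right)} = \left(-35 + O\right)^{2}$
$\frac{1}{9196 + \left(- \frac{1263}{g{\left(69,-57 \right)}} + \frac{4909}{r{\left(59 \right)}}\right)} = \frac{1}{9196 - \left(\frac{83453}{205379} + \frac{1263}{\left(-35 - 57\right)^{2}}\right)} = \frac{1}{9196 + \left(- \frac{1263}{\left(-92\right)^{2}} + \frac{4909}{\left(- \frac{1}{17}\right) 205379}\right)} = \frac{1}{9196 + \left(- \frac{1263}{8464} + \frac{4909}{- \frac{205379}{17}}\right)} = \frac{1}{9196 + \left(\left(-1263\right) \frac{1}{8464} + 4909 \left(- \frac{17}{205379}\right)\right)} = \frac{1}{9196 - \frac{965739869}{1738327856}} = \frac{1}{\frac{15984697223907}{1738327856}} = \frac{1738327856}{15984697223907}$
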